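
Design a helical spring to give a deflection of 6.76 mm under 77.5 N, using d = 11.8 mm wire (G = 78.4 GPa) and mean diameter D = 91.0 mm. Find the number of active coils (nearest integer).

Required rate k = F/δ = 77.5/6.76 = 11.464 N/mm
N_a = Gd⁴/(8D³k) = (78.4×10³ × 11.8⁴)/(8 × 91.0³ × 11.464)
    = 1.52e+09 / 6.91145e+07 = 21.99 → 22 coils

22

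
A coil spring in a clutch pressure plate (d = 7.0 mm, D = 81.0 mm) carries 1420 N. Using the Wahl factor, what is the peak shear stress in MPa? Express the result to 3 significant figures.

960 MPa

Spring index C = D/d = 81.0/7.0 = 11.5714
K_W = (4C−1)/(4C−4) + 0.615/C = 45.286/42.286 + 0.0531 = 1.1241
τ₀ = 8FD/(πd³) = 8·1420·81.0/(π·7.0³) = 920160/1077.6 = 853.92 MPa
τ_max = K·τ₀ = 1.1241 × 853.92 = 959.89 MPa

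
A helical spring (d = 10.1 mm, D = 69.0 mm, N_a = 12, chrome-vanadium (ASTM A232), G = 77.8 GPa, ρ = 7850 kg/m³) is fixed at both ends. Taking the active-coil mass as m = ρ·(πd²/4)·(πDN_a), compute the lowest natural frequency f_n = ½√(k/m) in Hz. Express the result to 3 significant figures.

k = Gd⁴/(8D³N_a) = (77.8×10³)(10.1⁴)/(8·69.0³·12) = 25.671 N/mm = 25671 N/m
Wire length L = πDN_a = π·69.0·12 = 2601.2 mm
m = ρ·(πd²/4)·L = 7850 × 80.118×10⁻⁶ m² × 2.6012 m = 1.636 kg
f_n = ½√(k/m) = 0.5·√(25671/1.636) = 0.5·√(15691) = 62.633 Hz

62.6 Hz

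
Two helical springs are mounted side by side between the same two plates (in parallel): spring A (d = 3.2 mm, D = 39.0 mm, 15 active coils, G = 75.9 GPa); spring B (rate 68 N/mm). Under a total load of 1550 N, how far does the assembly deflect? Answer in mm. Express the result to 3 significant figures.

k_A = Gd⁴/(8D³N_a) = (75.9×10³)(3.2⁴)/(8·39.0³·15) = 1.1181 N/mm
Parallel: k_eq = 1.1181 + 68 = 69.118 N/mm
δ = F/k_eq = 1550/69.118 = 22.425 mm

22.4 mm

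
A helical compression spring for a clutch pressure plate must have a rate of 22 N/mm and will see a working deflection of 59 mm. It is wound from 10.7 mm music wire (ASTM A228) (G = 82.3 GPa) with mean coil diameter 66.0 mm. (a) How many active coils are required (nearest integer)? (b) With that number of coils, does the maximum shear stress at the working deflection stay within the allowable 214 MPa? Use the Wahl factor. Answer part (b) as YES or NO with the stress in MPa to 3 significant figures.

N_a = Gd⁴/(8D³k) = (82.3×10³)(10.7⁴)/(8·66.0³·22) = 21.32 → N_a = 21
Actual rate k = Gd⁴/(8D³·21) = 22.335 N/mm
Working load F = kδ = 22.335·59 = 1317.8 N
C = 66.0/10.7 = 6.1682; K_W = (4C−1)/(4C−4)+0.615/C = 1.2448
τ_max = K_W·8FD/(πd³) = 1.2448·180.79 = 225.05 MPa
τ_max > 214 MPa → exceeds allowable

(a) 21 coils; (b) NO, τ_max = 225 MPa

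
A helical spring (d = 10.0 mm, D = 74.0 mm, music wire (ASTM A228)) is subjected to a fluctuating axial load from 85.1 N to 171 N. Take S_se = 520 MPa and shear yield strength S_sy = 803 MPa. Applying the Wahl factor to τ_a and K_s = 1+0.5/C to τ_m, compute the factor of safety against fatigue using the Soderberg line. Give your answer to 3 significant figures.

C = D/d = 74.0/10.0 = 7.4000; K_W = (4C−1)/(4C−4)+0.615/C = 1.2003; K_s = 1+0.5/C = 1.0676
F_a = (F_max−F_min)/2 = 42.95 N; F_m = (F_max+F_min)/2 = 128.05 N
τ_a = K_W·8F_aD/(πd³) = 1.2003 × 8.0935 = 9.7146 MPa
τ_m = K_s·8F_mD/(πd³) = 1.0676 × 24.13 = 25.76 MPa
Soderberg: 1/n_f = τ_a/S_se + τ_m/S_sy = 9.7146/520 + 25.76/803 = 0.01868 + 0.03208 = 0.050762
n_f = 1/0.050762 = 19.7

19.7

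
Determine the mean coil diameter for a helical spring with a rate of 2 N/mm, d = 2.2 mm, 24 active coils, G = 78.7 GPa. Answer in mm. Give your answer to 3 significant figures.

16.9 mm

D = (Gd⁴/(8N_a·k))^(1/3) = (78.7×10³·2.2⁴/(8·24·2))^(1/3)
  = (4801.03)^(1/3) = 16.8699 mm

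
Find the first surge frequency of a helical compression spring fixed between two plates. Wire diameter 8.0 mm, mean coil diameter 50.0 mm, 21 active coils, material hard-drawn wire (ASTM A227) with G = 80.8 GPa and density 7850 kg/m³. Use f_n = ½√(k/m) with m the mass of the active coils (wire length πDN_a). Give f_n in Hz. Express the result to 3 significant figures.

55.0 Hz

k = Gd⁴/(8D³N_a) = (80.8×10³)(8.0⁴)/(8·50.0³·21) = 15.76 N/mm = 15760 N/m
Wire length L = πDN_a = π·50.0·21 = 3298.7 mm
m = ρ·(πd²/4)·L = 7850 × 50.265×10⁻⁶ m² × 3.2987 m = 1.3016 kg
f_n = ½√(k/m) = 0.5·√(15760/1.3016) = 0.5·√(12108) = 55.018 Hz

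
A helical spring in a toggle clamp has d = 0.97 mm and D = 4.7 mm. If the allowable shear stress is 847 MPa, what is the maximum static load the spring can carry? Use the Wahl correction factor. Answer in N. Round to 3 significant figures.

48.9 N

C = D/d = 4.7/0.97 = 4.8454
K_W = (4C−1)/(4C−4) + 0.615/C = 18.381/15.381 + 0.1269 = 1.3220
τ_max = K·8FD/(πd³) → F_max = τ_allow·πd³/(8DK)
F_max = 847·π·0.97³/(8·4.7·1.3220) = 2428.6/49.706 = 48.859 N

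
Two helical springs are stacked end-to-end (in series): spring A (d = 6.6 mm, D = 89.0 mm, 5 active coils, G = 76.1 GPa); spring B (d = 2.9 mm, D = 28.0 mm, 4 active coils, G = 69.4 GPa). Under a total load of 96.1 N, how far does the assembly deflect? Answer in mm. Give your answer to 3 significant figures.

k_A = Gd⁴/(8D³N_a) = (76.1×10³)(6.6⁴)/(8·89.0³·5) = 5.1207 N/mm
k_B = Gd⁴/(8D³N_a) = (69.4×10³)(2.9⁴)/(8·28.0³·4) = 6.9876 N/mm
Series: 1/k_eq = 1/5.1207 + 1/6.9876 = 0.3384; k_eq = 2.9551 N/mm
δ = F/k_eq = 96.1/2.9551 = 32.52 mm

32.5 mm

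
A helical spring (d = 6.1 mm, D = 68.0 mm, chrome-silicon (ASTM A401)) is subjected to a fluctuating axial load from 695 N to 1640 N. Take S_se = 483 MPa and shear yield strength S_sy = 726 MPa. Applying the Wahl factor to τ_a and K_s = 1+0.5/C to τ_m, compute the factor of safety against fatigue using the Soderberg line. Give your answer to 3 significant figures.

C = D/d = 68.0/6.1 = 11.1475; K_W = (4C−1)/(4C−4)+0.615/C = 1.1291; K_s = 1+0.5/C = 1.0449
F_a = (F_max−F_min)/2 = 472.5 N; F_m = (F_max+F_min)/2 = 1167.5 N
τ_a = K_W·8F_aD/(πd³) = 1.1291 × 360.46 = 406.99 MPa
τ_m = K_s·8F_mD/(πd³) = 1.0449 × 890.67 = 930.62 MPa
Soderberg: 1/n_f = τ_a/S_se + τ_m/S_sy = 406.99/483 + 930.62/726 = 0.84263 + 1.28184 = 2.1245
n_f = 1/2.1245 = 0.4707

0.471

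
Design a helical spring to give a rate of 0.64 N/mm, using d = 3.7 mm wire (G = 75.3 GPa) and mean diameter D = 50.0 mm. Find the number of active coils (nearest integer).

N_a = Gd⁴/(8D³k) = (75.3×10³ × 3.7⁴)/(8 × 50.0³ × 0.64)
    = 1.41124e+07 / 640000 = 22.05 → 22 coils

22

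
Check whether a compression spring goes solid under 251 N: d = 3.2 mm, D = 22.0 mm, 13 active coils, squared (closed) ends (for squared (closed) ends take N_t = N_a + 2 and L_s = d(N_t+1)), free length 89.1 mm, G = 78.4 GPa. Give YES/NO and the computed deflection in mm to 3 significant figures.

k = Gd⁴/(8D³N_a) = (78.4×10³)(3.2⁴)/(8·22.0³·13) = 7.4236 N/mm
N_t = 15; L_s = 3.2·16 = 51.2 mm; δ_solid = L₀ − L_s = 89.1 − 51.2 = 37.9 mm
δ = F/k = 251/7.4236 = 33.811 mm
δ < δ_solid → spring does not go solid

NO, δ = 33.8 mm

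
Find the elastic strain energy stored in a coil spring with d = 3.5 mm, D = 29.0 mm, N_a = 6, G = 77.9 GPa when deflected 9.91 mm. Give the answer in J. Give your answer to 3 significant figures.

0.490 J

k = Gd⁴/(8D³N_a) = (77.9×10³)(3.5⁴)/(8·29.0³·6) = 9.9856 N/mm
U = ½kδ² = 0.5 × 9.9856 × 9.91² = 490.33 N·mm = 0.49033 J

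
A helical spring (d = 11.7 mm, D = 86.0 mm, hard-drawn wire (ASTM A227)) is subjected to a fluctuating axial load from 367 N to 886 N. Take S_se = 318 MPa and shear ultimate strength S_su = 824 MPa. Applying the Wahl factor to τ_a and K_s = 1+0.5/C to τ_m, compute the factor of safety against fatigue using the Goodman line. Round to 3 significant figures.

4.08

C = D/d = 86.0/11.7 = 7.3504; K_W = (4C−1)/(4C−4)+0.615/C = 1.2018; K_s = 1+0.5/C = 1.0680
F_a = (F_max−F_min)/2 = 259.5 N; F_m = (F_max+F_min)/2 = 626.5 N
τ_a = K_W·8F_aD/(πd³) = 1.2018 × 35.483 = 42.642 MPa
τ_m = K_s·8F_mD/(πd³) = 1.0680 × 85.665 = 91.492 MPa
Goodman: 1/n_f = τ_a/S_se + τ_m/S_su = 42.642/318 + 91.492/824 = 0.13410 + 0.11103 = 0.24513
n_f = 1/0.24513 = 4.079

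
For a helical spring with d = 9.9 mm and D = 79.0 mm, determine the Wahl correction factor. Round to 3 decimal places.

C = D/d = 79.0/9.9 = 7.9798
K_W = (4C−1)/(4C−4) + 0.615/C = 30.919/27.919 + 0.0771 = 1.1845

1.185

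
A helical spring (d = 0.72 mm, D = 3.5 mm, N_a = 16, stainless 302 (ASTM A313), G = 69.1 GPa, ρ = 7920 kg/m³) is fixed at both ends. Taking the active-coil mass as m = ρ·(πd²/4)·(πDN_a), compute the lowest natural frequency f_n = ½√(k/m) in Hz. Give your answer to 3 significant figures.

k = Gd⁴/(8D³N_a) = (69.1×10³)(0.72⁴)/(8·3.5³·16) = 3.3837 N/mm = 3383.7 N/m
Wire length L = πDN_a = π·3.5·16 = 175.93 mm
m = ρ·(πd²/4)·L = 7920 × 0.40715×10⁻⁶ m² × 0.17593 m = 0.00056731 kg
f_n = ½√(k/m) = 0.5·√(3383.7/0.00056731) = 0.5·√(5.9645e+06) = 1221.1 Hz

1220 Hz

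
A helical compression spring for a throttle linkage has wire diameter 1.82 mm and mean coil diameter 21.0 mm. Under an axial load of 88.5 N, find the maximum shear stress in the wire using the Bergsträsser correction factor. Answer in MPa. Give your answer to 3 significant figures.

Spring index C = D/d = 21.0/1.82 = 11.5385
K_B = (4C+2)/(4C−3) = 48.154/43.154 = 1.1159
τ₀ = 8FD/(πd³) = 8·88.5·21.0/(π·1.82³) = 14868/18.939 = 785.03 MPa
τ_max = K·τ₀ = 1.1159 × 785.03 = 875.99 MPa

876 MPa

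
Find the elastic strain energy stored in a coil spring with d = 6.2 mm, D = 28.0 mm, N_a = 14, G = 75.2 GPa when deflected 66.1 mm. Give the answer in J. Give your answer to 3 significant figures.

k = Gd⁴/(8D³N_a) = (75.2×10³)(6.2⁴)/(8·28.0³·14) = 45.195 N/mm
U = ½kδ² = 0.5 × 45.195 × 66.1² = 98734 N·mm = 98.734 J

98.7 J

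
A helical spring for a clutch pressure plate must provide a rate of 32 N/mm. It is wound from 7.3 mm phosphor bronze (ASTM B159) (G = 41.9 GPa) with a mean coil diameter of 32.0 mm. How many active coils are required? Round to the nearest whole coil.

14

N_a = Gd⁴/(8D³k) = (41.9×10³ × 7.3⁴)/(8 × 32.0³ × 32)
    = 1.18989e+08 / 8.38861e+06 = 14.18 → 14 coils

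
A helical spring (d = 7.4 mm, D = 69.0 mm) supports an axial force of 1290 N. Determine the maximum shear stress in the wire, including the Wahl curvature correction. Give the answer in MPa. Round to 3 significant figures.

Spring index C = D/d = 69.0/7.4 = 9.3243
K_W = (4C−1)/(4C−4) + 0.615/C = 36.297/33.297 + 0.0660 = 1.1561
τ₀ = 8FD/(πd³) = 8·1290·69.0/(π·7.4³) = 712080/1273 = 559.35 MPa
τ_max = K·τ₀ = 1.1561 × 559.35 = 646.64 MPa

647 MPa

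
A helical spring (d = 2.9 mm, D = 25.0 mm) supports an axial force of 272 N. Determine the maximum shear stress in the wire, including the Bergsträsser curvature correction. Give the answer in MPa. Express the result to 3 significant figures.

Spring index C = D/d = 25.0/2.9 = 8.6207
K_B = (4C+2)/(4C−3) = 36.483/31.483 = 1.1588
τ₀ = 8FD/(πd³) = 8·272·25.0/(π·2.9³) = 54400/76.62 = 709.99 MPa
τ_max = K·τ₀ = 1.1588 × 709.99 = 822.75 MPa

823 MPa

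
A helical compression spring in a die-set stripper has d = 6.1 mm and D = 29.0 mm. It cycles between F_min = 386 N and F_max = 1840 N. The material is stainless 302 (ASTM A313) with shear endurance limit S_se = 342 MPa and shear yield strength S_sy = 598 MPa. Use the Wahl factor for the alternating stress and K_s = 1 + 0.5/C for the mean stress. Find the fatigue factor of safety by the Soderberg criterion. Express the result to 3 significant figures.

0.630

C = D/d = 29.0/6.1 = 4.7541; K_W = (4C−1)/(4C−4)+0.615/C = 1.3291; K_s = 1+0.5/C = 1.1052
F_a = (F_max−F_min)/2 = 727 N; F_m = (F_max+F_min)/2 = 1113 N
τ_a = K_W·8F_aD/(πd³) = 1.3291 × 236.53 = 314.38 MPa
τ_m = K_s·8F_mD/(πd³) = 1.1052 × 362.11 = 400.2 MPa
Soderberg: 1/n_f = τ_a/S_se + τ_m/S_sy = 314.38/342 + 400.2/598 = 0.91924 + 0.66923 = 1.5885
n_f = 1/1.5885 = 0.6295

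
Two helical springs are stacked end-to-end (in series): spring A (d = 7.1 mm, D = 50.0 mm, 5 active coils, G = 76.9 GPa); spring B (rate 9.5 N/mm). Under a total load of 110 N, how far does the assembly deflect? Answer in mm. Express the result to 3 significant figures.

14.4 mm

k_A = Gd⁴/(8D³N_a) = (76.9×10³)(7.1⁴)/(8·50.0³·5) = 39.083 N/mm
Series: 1/k_eq = 1/39.083 + 1/9.5 = 0.13085; k_eq = 7.6424 N/mm
δ = F/k_eq = 110/7.6424 = 14.393 mm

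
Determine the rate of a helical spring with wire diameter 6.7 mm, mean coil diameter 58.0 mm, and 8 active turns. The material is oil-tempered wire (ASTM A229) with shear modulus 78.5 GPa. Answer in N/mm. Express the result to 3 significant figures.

k = Gd⁴/(8D³N_a) = (78.5×10³ × 6.7⁴) / (8 × 58.0³ × 8)
  = 1.58186e+08 / 1.24872e+07 = 12.668 N/mm

12.7 N/mm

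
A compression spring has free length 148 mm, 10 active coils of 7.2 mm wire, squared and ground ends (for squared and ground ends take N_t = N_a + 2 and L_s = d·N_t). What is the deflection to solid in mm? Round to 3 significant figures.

61.6 mm

N_t = 12; L_s = 7.2·12 = 86.4 mm
δ_solid = L₀ − L_s = 148 − 86.4 = 61.6 mm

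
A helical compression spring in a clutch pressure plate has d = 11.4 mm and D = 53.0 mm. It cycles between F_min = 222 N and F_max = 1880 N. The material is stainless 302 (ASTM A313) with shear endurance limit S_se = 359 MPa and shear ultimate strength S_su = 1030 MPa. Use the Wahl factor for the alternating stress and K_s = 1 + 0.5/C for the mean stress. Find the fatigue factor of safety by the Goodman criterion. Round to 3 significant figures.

C = D/d = 53.0/11.4 = 4.6491; K_W = (4C−1)/(4C−4)+0.615/C = 1.3378; K_s = 1+0.5/C = 1.1075
F_a = (F_max−F_min)/2 = 829 N; F_m = (F_max+F_min)/2 = 1051 N
τ_a = K_W·8F_aD/(πd³) = 1.3378 × 75.519 = 101.03 MPa
τ_m = K_s·8F_mD/(πd³) = 1.1075 × 95.742 = 106.04 MPa
Goodman: 1/n_f = τ_a/S_se + τ_m/S_su = 101.03/359 + 106.04/1030 = 0.28142 + 0.10295 = 0.38437
n_f = 1/0.38437 = 2.602

2.60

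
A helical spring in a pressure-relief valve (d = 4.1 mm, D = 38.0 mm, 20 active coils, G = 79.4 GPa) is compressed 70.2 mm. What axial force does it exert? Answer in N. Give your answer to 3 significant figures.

179 N

k = Gd⁴/(8D³N_a) = (79.4×10³)(4.1⁴)/(8·38.0³·20) = 2.5556 N/mm
F = k·δ = 2.5556 × 70.2 = 179.4 N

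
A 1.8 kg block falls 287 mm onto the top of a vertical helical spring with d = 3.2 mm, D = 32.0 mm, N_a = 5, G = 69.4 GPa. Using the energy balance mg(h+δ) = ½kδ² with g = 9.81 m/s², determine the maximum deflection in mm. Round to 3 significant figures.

k = Gd⁴/(8D³N_a) = (69.4×10³)(3.2⁴)/(8·32.0³·5) = 5.552 N/mm
W = mg = 1.8 × 9.81 = 17.658 N
½kδ² − Wδ − Wh = 0 → δ = (W + √(W² + 2kWh))/k
δ = (17.658 + √(311.8 + 56273.4))/5.552 = (17.658 + 237.88)/5.552 = 46.026 mm

46.0 mm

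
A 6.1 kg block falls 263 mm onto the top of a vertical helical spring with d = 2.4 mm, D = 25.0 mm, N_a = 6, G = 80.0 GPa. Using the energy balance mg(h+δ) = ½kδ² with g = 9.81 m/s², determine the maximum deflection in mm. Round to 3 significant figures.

113 mm

k = Gd⁴/(8D³N_a) = (80.0×10³)(2.4⁴)/(8·25.0³·6) = 3.5389 N/mm
W = mg = 6.1 × 9.81 = 59.841 N
½kδ² − Wδ − Wh = 0 → δ = (W + √(W² + 2kWh))/k
δ = (59.841 + √(3580.9 + 111393))/3.5389 = (59.841 + 339.08)/3.5389 = 112.72 mm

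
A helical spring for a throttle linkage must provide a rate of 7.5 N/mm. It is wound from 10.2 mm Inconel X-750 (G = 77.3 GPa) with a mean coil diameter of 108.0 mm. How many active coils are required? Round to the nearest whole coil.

N_a = Gd⁴/(8D³k) = (77.3×10³ × 10.2⁴)/(8 × 108.0³ × 7.5)
    = 8.3672e+08 / 7.55827e+07 = 11.07 → 11 coils

11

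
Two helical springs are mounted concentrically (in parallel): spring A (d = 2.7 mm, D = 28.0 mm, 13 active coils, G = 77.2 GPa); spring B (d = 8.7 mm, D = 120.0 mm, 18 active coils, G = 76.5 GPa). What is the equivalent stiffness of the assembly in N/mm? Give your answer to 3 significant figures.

3.56 N/mm

k_A = Gd⁴/(8D³N_a) = (77.2×10³)(2.7⁴)/(8·28.0³·13) = 1.7971 N/mm
k_B = Gd⁴/(8D³N_a) = (76.5×10³)(8.7⁴)/(8·120.0³·18) = 1.7613 N/mm
Parallel: k_eq = 1.7971 + 1.7613 = 3.5584 N/mm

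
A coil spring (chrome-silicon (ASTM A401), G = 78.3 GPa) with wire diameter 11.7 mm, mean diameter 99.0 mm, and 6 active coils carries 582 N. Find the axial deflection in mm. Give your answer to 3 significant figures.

k = Gd⁴/(8D³N_a) = (78.3×10³)(11.7⁴)/(8·99.0³·6) = 31.503 N/mm
δ = F/k = 582 / 31.503 = 18.474 mm

18.5 mm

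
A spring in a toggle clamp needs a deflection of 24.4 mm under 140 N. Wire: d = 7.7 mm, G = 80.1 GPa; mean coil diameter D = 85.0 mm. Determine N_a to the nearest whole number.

Required rate k = F/δ = 140/24.4 = 5.7377 N/mm
N_a = Gd⁴/(8D³k) = (80.1×10³ × 7.7⁴)/(8 × 85.0³ × 5.7377)
    = 2.81576e+08 / 2.81893e+07 = 9.989 → 10 coils

10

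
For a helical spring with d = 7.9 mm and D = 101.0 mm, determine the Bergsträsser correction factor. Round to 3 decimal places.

C = D/d = 101.0/7.9 = 12.7848
K_B = (4C+2)/(4C−3) = 53.139/48.139 = 1.1039

1.104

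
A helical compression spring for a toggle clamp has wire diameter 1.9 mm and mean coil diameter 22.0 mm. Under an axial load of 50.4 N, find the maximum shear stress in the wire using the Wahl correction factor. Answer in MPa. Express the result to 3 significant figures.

Spring index C = D/d = 22.0/1.9 = 11.5789
K_W = (4C−1)/(4C−4) + 0.615/C = 45.316/42.316 + 0.0531 = 1.1240
τ₀ = 8FD/(πd³) = 8·50.4·22.0/(π·1.9³) = 8870.4/21.548 = 411.65 MPa
τ_max = K·τ₀ = 1.1240 × 411.65 = 462.7 MPa

463 MPa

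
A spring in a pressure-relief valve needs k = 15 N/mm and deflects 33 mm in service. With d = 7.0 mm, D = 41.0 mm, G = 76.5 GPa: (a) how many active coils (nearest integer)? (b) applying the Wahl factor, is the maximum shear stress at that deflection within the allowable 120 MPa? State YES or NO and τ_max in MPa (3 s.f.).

N_a = Gd⁴/(8D³k) = (76.5×10³)(7.0⁴)/(8·41.0³·15) = 22.21 → N_a = 22
Actual rate k = Gd⁴/(8D³·22) = 15.142 N/mm
Working load F = kδ = 15.142·33 = 499.69 N
C = 41.0/7.0 = 5.8571; K_W = (4C−1)/(4C−4)+0.615/C = 1.2594
τ_max = K_W·8FD/(πd³) = 1.2594·152.1 = 191.56 MPa
τ_max > 120 MPa → exceeds allowable

(a) 22 coils; (b) NO, τ_max = 192 MPa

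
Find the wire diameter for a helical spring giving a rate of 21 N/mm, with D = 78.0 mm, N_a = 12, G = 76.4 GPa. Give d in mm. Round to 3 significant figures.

10.6 mm

d = (8D³N_a·k / G)^(1/4) = (8·78.0³·12·21 / (76.4×10³))^0.25
  = (12522)^0.25 = 10.5784 mm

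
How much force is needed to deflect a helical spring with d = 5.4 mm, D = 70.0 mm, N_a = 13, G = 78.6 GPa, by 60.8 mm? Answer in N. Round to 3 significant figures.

114 N

k = Gd⁴/(8D³N_a) = (78.6×10³)(5.4⁴)/(8·70.0³·13) = 1.8736 N/mm
F = k·δ = 1.8736 × 60.8 = 113.91 N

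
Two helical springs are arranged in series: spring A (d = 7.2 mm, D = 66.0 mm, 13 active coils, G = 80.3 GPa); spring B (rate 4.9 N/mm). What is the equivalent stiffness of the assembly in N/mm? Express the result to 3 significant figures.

2.92 N/mm

k_A = Gd⁴/(8D³N_a) = (80.3×10³)(7.2⁴)/(8·66.0³·13) = 7.2174 N/mm
Series: 1/k_eq = 1/7.2174 + 1/4.9 = 0.34264; k_eq = 2.9186 N/mm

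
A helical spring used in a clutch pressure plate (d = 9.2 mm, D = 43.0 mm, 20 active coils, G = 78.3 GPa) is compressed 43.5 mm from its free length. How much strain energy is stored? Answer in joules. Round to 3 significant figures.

k = Gd⁴/(8D³N_a) = (78.3×10³)(9.2⁴)/(8·43.0³·20) = 44.095 N/mm
U = ½kδ² = 0.5 × 44.095 × 43.5² = 41719 N·mm = 41.719 J

41.7 J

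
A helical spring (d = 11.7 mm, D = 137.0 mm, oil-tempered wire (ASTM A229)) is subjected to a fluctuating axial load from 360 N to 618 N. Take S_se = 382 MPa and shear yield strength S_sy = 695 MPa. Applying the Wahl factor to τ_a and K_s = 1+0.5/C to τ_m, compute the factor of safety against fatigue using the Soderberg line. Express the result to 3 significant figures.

4.13

C = D/d = 137.0/11.7 = 11.7094; K_W = (4C−1)/(4C−4)+0.615/C = 1.1226; K_s = 1+0.5/C = 1.0427
F_a = (F_max−F_min)/2 = 129 N; F_m = (F_max+F_min)/2 = 489 N
τ_a = K_W·8F_aD/(πd³) = 1.1226 × 28.099 = 31.543 MPa
τ_m = K_s·8F_mD/(πd³) = 1.0427 × 106.52 = 111.06 MPa
Soderberg: 1/n_f = τ_a/S_se + τ_m/S_sy = 31.543/382 + 111.06/695 = 0.08257 + 0.15980 = 0.24238
n_f = 1/0.24238 = 4.126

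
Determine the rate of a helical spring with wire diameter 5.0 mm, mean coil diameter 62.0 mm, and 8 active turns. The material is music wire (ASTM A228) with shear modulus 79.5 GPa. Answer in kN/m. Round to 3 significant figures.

k = Gd⁴/(8D³N_a) = (79.5×10³ × 5.0⁴) / (8 × 62.0³ × 8)
  = 4.96875e+07 / 1.5253e+07 = 3.2576 N/mm

3.26 kN/m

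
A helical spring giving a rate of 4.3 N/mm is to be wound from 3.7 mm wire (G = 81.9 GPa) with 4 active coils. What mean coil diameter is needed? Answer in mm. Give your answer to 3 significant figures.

D = (Gd⁴/(8N_a·k))^(1/3) = (81.9×10³·3.7⁴/(8·4·4.3))^(1/3)
  = (111551)^(1/3) = 48.1383 mm

48.1 mm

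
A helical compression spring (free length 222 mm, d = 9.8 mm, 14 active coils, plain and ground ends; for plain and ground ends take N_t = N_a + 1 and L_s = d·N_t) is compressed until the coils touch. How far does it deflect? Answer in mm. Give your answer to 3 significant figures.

N_t = 15; L_s = 9.8·15 = 147 mm
δ_solid = L₀ − L_s = 222 − 147 = 75 mm

75.0 mm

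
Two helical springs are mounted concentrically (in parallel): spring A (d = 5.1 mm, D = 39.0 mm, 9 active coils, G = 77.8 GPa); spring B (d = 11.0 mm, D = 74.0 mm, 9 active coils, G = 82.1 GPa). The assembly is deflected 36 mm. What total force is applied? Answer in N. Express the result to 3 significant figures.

k_A = Gd⁴/(8D³N_a) = (77.8×10³)(5.1⁴)/(8·39.0³·9) = 12.323 N/mm
k_B = Gd⁴/(8D³N_a) = (82.1×10³)(11.0⁴)/(8·74.0³·9) = 41.199 N/mm
Parallel: k_eq = 12.323 + 41.199 = 53.522 N/mm
F = k_eq·δ = 53.522·36 = 1926.8 N

1930 N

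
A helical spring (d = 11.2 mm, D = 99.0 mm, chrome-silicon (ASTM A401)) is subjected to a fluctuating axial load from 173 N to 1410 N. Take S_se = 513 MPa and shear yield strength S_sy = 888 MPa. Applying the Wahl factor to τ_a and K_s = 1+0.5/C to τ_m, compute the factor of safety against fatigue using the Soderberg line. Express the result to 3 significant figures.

2.37

C = D/d = 99.0/11.2 = 8.8393; K_W = (4C−1)/(4C−4)+0.615/C = 1.1652; K_s = 1+0.5/C = 1.0566
F_a = (F_max−F_min)/2 = 618.5 N; F_m = (F_max+F_min)/2 = 791.5 N
τ_a = K_W·8F_aD/(πd³) = 1.1652 × 110.98 = 129.32 MPa
τ_m = K_s·8F_mD/(πd³) = 1.0566 × 142.03 = 150.06 MPa
Soderberg: 1/n_f = τ_a/S_se + τ_m/S_sy = 129.32/513 + 150.06/888 = 0.25209 + 0.16899 = 0.42108
n_f = 1/0.42108 = 2.375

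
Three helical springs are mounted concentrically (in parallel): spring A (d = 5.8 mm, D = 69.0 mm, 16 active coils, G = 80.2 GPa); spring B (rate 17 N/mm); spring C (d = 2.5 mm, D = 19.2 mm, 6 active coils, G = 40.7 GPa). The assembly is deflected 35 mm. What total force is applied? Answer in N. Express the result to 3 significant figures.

834 N

k_A = Gd⁴/(8D³N_a) = (80.2×10³)(5.8⁴)/(8·69.0³·16) = 2.1584 N/mm
k_C = Gd⁴/(8D³N_a) = (40.7×10³)(2.5⁴)/(8·19.2³·6) = 4.6796 N/mm
Parallel: k_eq = 2.1584 + 17 + 4.6796 = 23.838 N/mm
F = k_eq·δ = 23.838·35 = 834.33 N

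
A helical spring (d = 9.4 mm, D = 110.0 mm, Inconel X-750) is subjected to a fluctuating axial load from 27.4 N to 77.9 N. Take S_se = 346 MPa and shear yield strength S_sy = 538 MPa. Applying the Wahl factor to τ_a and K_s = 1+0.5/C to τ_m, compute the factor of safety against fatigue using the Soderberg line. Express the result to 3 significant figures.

16.1

C = D/d = 110.0/9.4 = 11.7021; K_W = (4C−1)/(4C−4)+0.615/C = 1.1226; K_s = 1+0.5/C = 1.0427
F_a = (F_max−F_min)/2 = 25.25 N; F_m = (F_max+F_min)/2 = 52.65 N
τ_a = K_W·8F_aD/(πd³) = 1.1226 × 8.5155 = 9.5598 MPa
τ_m = K_s·8F_mD/(πd³) = 1.0427 × 17.756 = 18.515 MPa
Soderberg: 1/n_f = τ_a/S_se + τ_m/S_sy = 9.5598/346 + 18.515/538 = 0.02763 + 0.03441 = 0.062044
n_f = 1/0.062044 = 16.12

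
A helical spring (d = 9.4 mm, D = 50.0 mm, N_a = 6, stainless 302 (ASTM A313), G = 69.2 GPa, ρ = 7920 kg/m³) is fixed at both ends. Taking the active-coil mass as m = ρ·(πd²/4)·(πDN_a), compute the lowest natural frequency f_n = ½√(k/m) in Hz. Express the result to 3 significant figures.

208 Hz

k = Gd⁴/(8D³N_a) = (69.2×10³)(9.4⁴)/(8·50.0³·6) = 90.046 N/mm = 90046 N/m
Wire length L = πDN_a = π·50.0·6 = 942.48 mm
m = ρ·(πd²/4)·L = 7920 × 69.398×10⁻⁶ m² × 0.94248 m = 0.51801 kg
f_n = ½√(k/m) = 0.5·√(90046/0.51801) = 0.5·√(1.7383e+05) = 208.46 Hz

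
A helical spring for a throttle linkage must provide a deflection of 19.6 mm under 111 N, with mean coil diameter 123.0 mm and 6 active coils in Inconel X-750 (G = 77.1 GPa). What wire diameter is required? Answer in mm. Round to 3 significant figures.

9.00 mm

Required rate k = F/δ = 111/19.6 = 5.6633 N/mm
d = (8D³N_a·k / G)^(1/4) = (8·123.0³·6·5.6633 / (77.1×10³))^0.25
  = (6561)^0.25 = 9.0000 mm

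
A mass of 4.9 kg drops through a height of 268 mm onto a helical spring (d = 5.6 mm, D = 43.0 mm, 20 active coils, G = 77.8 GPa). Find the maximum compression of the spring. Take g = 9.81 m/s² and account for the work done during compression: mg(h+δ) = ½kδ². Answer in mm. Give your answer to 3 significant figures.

73.9 mm

k = Gd⁴/(8D³N_a) = (77.8×10³)(5.6⁴)/(8·43.0³·20) = 6.0146 N/mm
W = mg = 4.9 × 9.81 = 48.069 N
½kδ² − Wδ − Wh = 0 → δ = (W + √(W² + 2kWh))/k
δ = (48.069 + √(2310.6 + 154966))/6.0146 = (48.069 + 396.58)/6.0146 = 73.929 mm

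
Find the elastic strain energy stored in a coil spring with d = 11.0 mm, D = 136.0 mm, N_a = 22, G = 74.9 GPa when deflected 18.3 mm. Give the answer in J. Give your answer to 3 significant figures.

0.415 J

k = Gd⁴/(8D³N_a) = (74.9×10³)(11.0⁴)/(8·136.0³·22) = 2.477 N/mm
U = ½kδ² = 0.5 × 2.477 × 18.3² = 414.76 N·mm = 0.41476 J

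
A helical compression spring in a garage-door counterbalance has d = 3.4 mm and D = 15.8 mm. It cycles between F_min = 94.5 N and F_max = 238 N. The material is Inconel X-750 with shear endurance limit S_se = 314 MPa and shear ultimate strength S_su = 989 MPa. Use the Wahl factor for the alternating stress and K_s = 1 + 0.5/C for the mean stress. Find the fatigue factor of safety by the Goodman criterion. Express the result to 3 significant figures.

C = D/d = 15.8/3.4 = 4.6471; K_W = (4C−1)/(4C−4)+0.615/C = 1.3380; K_s = 1+0.5/C = 1.1076
F_a = (F_max−F_min)/2 = 71.75 N; F_m = (F_max+F_min)/2 = 166.25 N
τ_a = K_W·8F_aD/(πd³) = 1.3380 × 73.448 = 98.273 MPa
τ_m = K_s·8F_mD/(πd³) = 1.1076 × 170.19 = 188.5 MPa
Goodman: 1/n_f = τ_a/S_se + τ_m/S_su = 98.273/314 + 188.5/989 = 0.31297 + 0.19059 = 0.50356
n_f = 1/0.50356 = 1.986

1.99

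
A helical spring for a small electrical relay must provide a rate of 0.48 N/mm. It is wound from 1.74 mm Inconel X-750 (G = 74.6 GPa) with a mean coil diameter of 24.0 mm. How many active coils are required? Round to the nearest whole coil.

N_a = Gd⁴/(8D³k) = (74.6×10³ × 1.74⁴)/(8 × 24.0³ × 0.48)
    = 683811 / 53084.2 = 12.88 → 13 coils

13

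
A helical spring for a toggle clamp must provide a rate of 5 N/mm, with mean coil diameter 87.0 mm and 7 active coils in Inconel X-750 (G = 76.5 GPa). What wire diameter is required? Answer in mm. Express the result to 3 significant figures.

d = (8D³N_a·k / G)^(1/4) = (8·87.0³·7·5 / (76.5×10³))^0.25
  = (2410.2)^0.25 = 7.0067 mm

7.01 mm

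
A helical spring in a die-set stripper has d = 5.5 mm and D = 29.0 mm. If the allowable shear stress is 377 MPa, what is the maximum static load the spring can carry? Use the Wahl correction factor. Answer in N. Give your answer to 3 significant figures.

657 N

C = D/d = 29.0/5.5 = 5.2727
K_W = (4C−1)/(4C−4) + 0.615/C = 20.091/17.091 + 0.1166 = 1.2922
τ_max = K·8FD/(πd³) → F_max = τ_allow·πd³/(8DK)
F_max = 377·π·5.5³/(8·29.0·1.2922) = 1.9705e+05/299.78 = 657.31 N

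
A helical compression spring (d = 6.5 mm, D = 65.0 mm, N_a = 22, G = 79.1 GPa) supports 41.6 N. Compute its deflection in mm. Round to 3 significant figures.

14.2 mm

k = Gd⁴/(8D³N_a) = (79.1×10³)(6.5⁴)/(8·65.0³·22) = 2.9213 N/mm
δ = F/k = 41.6 / 2.9213 = 14.24 mm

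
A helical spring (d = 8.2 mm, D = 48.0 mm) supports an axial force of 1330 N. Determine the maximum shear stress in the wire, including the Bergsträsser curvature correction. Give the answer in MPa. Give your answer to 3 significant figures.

Spring index C = D/d = 48.0/8.2 = 5.8537
K_B = (4C+2)/(4C−3) = 25.415/20.415 = 1.2449
τ₀ = 8FD/(πd³) = 8·1330·48.0/(π·8.2³) = 510720/1732.2 = 294.84 MPa
τ_max = K·τ₀ = 1.2449 × 294.84 = 367.06 MPa

367 MPa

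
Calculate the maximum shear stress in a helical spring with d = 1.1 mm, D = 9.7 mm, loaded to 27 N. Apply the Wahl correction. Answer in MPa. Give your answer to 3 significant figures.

Spring index C = D/d = 9.7/1.1 = 8.8182
K_W = (4C−1)/(4C−4) + 0.615/C = 34.273/31.273 + 0.0697 = 1.1657
τ₀ = 8FD/(πd³) = 8·27·9.7/(π·1.1³) = 2095.2/4.1815 = 501.07 MPa
τ_max = K·τ₀ = 1.1657 × 501.07 = 584.08 MPa

584 MPa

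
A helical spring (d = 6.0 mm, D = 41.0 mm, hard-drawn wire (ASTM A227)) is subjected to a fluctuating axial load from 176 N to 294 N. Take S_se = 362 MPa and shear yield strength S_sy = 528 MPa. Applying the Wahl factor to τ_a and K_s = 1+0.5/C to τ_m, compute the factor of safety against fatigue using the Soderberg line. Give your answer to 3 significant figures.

C = D/d = 41.0/6.0 = 6.8333; K_W = (4C−1)/(4C−4)+0.615/C = 1.2186; K_s = 1+0.5/C = 1.0732
F_a = (F_max−F_min)/2 = 59 N; F_m = (F_max+F_min)/2 = 235 N
τ_a = K_W·8F_aD/(πd³) = 1.2186 × 28.518 = 34.751 MPa
τ_m = K_s·8F_mD/(πd³) = 1.0732 × 113.59 = 121.9 MPa
Soderberg: 1/n_f = τ_a/S_se + τ_m/S_sy = 34.751/362 + 121.9/528 = 0.09600 + 0.23087 = 0.32687
n_f = 1/0.32687 = 3.059

3.06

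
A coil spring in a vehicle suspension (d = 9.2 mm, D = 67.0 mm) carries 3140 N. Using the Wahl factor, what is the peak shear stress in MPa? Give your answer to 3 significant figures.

Spring index C = D/d = 67.0/9.2 = 7.2826
K_W = (4C−1)/(4C−4) + 0.615/C = 28.130/25.130 + 0.0844 = 1.2038
τ₀ = 8FD/(πd³) = 8·3140·67.0/(π·9.2³) = 1.68304e+06/2446.3 = 687.99 MPa
τ_max = K·τ₀ = 1.2038 × 687.99 = 828.22 MPa

828 MPa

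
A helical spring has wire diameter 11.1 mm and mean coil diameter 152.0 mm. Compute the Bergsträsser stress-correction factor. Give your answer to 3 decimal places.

C = D/d = 152.0/11.1 = 13.6937
K_B = (4C+2)/(4C−3) = 56.775/51.775 = 1.0966

1.097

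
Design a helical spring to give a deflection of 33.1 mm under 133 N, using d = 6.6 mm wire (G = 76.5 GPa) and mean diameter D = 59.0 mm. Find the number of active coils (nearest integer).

22

Required rate k = F/δ = 133/33.1 = 4.0181 N/mm
N_a = Gd⁴/(8D³k) = (76.5×10³ × 6.6⁴)/(8 × 59.0³ × 4.0181)
    = 1.45157e+08 / 6.60191e+06 = 21.99 → 22 coils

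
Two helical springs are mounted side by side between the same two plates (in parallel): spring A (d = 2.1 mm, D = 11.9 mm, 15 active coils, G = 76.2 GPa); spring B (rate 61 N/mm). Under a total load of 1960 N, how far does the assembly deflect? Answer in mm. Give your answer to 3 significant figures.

28.7 mm

k_A = Gd⁴/(8D³N_a) = (76.2×10³)(2.1⁴)/(8·11.9³·15) = 7.3284 N/mm
Parallel: k_eq = 7.3284 + 61 = 68.328 N/mm
δ = F/k_eq = 1960/68.328 = 28.685 mm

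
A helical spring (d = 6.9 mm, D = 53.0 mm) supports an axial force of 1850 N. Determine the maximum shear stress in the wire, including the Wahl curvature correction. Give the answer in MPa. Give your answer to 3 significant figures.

Spring index C = D/d = 53.0/6.9 = 7.6812
K_W = (4C−1)/(4C−4) + 0.615/C = 29.725/26.725 + 0.0801 = 1.1923
τ₀ = 8FD/(πd³) = 8·1850·53.0/(π·6.9³) = 784400/1032 = 760.05 MPa
τ_max = K·τ₀ = 1.1923 × 760.05 = 906.22 MPa

906 MPa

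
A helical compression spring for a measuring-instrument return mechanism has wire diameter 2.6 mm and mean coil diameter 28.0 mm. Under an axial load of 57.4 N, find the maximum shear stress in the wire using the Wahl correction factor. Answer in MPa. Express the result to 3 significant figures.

Spring index C = D/d = 28.0/2.6 = 10.7692
K_W = (4C−1)/(4C−4) + 0.615/C = 42.077/39.077 + 0.0571 = 1.1339
τ₀ = 8FD/(πd³) = 8·57.4·28.0/(π·2.6³) = 12857.6/55.217 = 232.86 MPa
τ_max = K·τ₀ = 1.1339 × 232.86 = 264.03 MPa

264 MPa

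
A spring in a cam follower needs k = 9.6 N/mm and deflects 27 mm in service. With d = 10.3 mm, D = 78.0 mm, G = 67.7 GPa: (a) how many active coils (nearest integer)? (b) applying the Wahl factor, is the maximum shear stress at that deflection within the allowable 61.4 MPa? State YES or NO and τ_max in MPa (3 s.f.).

(a) 21 coils; (b) YES, τ_max = 56.1 MPa

N_a = Gd⁴/(8D³k) = (67.7×10³)(10.3⁴)/(8·78.0³·9.6) = 20.91 → N_a = 21
Actual rate k = Gd⁴/(8D³·21) = 9.5575 N/mm
Working load F = kδ = 9.5575·27 = 258.05 N
C = 78.0/10.3 = 7.5728; K_W = (4C−1)/(4C−4)+0.615/C = 1.1953
τ_max = K_W·8FD/(πd³) = 1.1953·46.906 = 56.068 MPa
τ_max ≤ 61.4 MPa → acceptable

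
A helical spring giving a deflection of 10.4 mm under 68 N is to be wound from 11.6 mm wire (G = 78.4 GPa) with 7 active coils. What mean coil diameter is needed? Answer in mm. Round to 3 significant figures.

Required rate k = F/δ = 68/10.4 = 6.5385 N/mm
D = (Gd⁴/(8N_a·k))^(1/3) = (78.4×10³·11.6⁴/(8·7·6.5385))^(1/3)
  = (3.8769e+06)^(1/3) = 157.0947 mm

157 mm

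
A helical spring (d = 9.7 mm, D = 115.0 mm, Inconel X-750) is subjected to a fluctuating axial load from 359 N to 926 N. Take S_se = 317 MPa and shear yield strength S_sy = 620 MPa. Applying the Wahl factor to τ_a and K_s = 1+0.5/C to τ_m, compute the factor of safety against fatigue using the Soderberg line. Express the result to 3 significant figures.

C = D/d = 115.0/9.7 = 11.8557; K_W = (4C−1)/(4C−4)+0.615/C = 1.1210; K_s = 1+0.5/C = 1.0422
F_a = (F_max−F_min)/2 = 283.5 N; F_m = (F_max+F_min)/2 = 642.5 N
τ_a = K_W·8F_aD/(πd³) = 1.1210 × 90.965 = 101.97 MPa
τ_m = K_s·8F_mD/(πd³) = 1.0422 × 206.16 = 214.85 MPa
Soderberg: 1/n_f = τ_a/S_se + τ_m/S_sy = 101.97/317 + 214.85/620 = 0.32167 + 0.34653 = 0.6682
n_f = 1/0.6682 = 1.497

1.50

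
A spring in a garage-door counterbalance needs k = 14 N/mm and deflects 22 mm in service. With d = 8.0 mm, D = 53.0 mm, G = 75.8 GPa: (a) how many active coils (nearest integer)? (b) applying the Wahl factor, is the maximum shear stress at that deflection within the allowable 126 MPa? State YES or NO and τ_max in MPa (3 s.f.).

(a) 19 coils; (b) YES, τ_max = 97.6 MPa

N_a = Gd⁴/(8D³k) = (75.8×10³)(8.0⁴)/(8·53.0³·14) = 18.62 → N_a = 19
Actual rate k = Gd⁴/(8D³·19) = 13.72 N/mm
Working load F = kδ = 13.72·22 = 301.84 N
C = 53.0/8.0 = 6.6250; K_W = (4C−1)/(4C−4)+0.615/C = 1.2262
τ_max = K_W·8FD/(πd³) = 1.2262·79.566 = 97.561 MPa
τ_max ≤ 126 MPa → acceptable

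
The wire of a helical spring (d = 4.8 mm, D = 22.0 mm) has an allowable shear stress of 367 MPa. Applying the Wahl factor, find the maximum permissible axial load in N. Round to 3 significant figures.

C = D/d = 22.0/4.8 = 4.5833
K_W = (4C−1)/(4C−4) + 0.615/C = 17.333/14.333 + 0.1342 = 1.3435
τ_max = K·8FD/(πd³) → F_max = τ_allow·πd³/(8DK)
F_max = 367·π·4.8³/(8·22.0·1.3435) = 1.2751e+05/236.45 = 539.26 N

539 N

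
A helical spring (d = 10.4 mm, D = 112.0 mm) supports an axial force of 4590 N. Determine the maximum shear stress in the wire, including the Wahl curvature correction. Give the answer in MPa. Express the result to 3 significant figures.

Spring index C = D/d = 112.0/10.4 = 10.7692
K_W = (4C−1)/(4C−4) + 0.615/C = 42.077/39.077 + 0.0571 = 1.1339
τ₀ = 8FD/(πd³) = 8·4590·112.0/(π·10.4³) = 4.11264e+06/3533.9 = 1163.8 MPa
τ_max = K·τ₀ = 1.1339 × 1163.8 = 1319.6 MPa

1320 MPa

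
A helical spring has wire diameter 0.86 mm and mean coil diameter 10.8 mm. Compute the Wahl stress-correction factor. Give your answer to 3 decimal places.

C = D/d = 10.8/0.86 = 12.5581
K_W = (4C−1)/(4C−4) + 0.615/C = 49.233/46.233 + 0.0490 = 1.1139

1.114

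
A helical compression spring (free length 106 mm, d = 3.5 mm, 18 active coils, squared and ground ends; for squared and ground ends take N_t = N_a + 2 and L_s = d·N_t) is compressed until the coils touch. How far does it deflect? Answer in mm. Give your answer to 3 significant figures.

36.0 mm

N_t = 20; L_s = 3.5·20 = 70 mm
δ_solid = L₀ − L_s = 106 − 70 = 36 mm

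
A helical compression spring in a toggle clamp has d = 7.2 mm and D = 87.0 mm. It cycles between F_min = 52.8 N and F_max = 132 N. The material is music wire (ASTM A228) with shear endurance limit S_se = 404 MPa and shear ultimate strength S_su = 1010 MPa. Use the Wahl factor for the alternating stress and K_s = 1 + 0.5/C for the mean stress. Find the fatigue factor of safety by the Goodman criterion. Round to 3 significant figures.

C = D/d = 87.0/7.2 = 12.0833; K_W = (4C−1)/(4C−4)+0.615/C = 1.1186; K_s = 1+0.5/C = 1.0414
F_a = (F_max−F_min)/2 = 39.6 N; F_m = (F_max+F_min)/2 = 92.4 N
τ_a = K_W·8F_aD/(πd³) = 1.1186 × 23.505 = 26.292 MPa
τ_m = K_s·8F_mD/(πd³) = 1.0414 × 54.845 = 57.114 MPa
Goodman: 1/n_f = τ_a/S_se + τ_m/S_su = 26.292/404 + 57.114/1010 = 0.06508 + 0.05655 = 0.12163
n_f = 1/0.12163 = 8.222

8.22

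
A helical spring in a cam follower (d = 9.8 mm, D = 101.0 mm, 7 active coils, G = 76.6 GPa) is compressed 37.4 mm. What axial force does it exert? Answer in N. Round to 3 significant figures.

458 N

k = Gd⁴/(8D³N_a) = (76.6×10³)(9.8⁴)/(8·101.0³·7) = 12.246 N/mm
F = k·δ = 12.246 × 37.4 = 457.99 N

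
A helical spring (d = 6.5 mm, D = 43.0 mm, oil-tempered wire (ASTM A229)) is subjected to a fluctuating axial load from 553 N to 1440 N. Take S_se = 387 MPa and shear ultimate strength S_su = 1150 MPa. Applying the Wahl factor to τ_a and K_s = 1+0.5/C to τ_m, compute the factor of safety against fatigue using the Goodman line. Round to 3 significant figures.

C = D/d = 43.0/6.5 = 6.6154; K_W = (4C−1)/(4C−4)+0.615/C = 1.2265; K_s = 1+0.5/C = 1.0756
F_a = (F_max−F_min)/2 = 443.5 N; F_m = (F_max+F_min)/2 = 996.5 N
τ_a = K_W·8F_aD/(πd³) = 1.2265 × 176.83 = 216.89 MPa
τ_m = K_s·8F_mD/(πd³) = 1.0756 × 397.32 = 427.36 MPa
Goodman: 1/n_f = τ_a/S_se + τ_m/S_su = 216.89/387 + 427.36/1150 = 0.56044 + 0.37161 = 0.93205
n_f = 1/0.93205 = 1.073

1.07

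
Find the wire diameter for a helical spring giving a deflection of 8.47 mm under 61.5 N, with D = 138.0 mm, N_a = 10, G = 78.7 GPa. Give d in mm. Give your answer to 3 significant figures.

Required rate k = F/δ = 61.5/8.47 = 7.2609 N/mm
d = (8D³N_a·k / G)^(1/4) = (8·138.0³·10·7.2609 / (78.7×10³))^0.25
  = (19397)^0.25 = 11.8015 mm

11.8 mm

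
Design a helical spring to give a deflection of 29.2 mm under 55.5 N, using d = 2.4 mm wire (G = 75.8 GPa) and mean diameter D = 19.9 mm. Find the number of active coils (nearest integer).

21

Required rate k = F/δ = 55.5/29.2 = 1.9007 N/mm
N_a = Gd⁴/(8D³k) = (75.8×10³ × 2.4⁴)/(8 × 19.9³ × 1.9007)
    = 2.51486e+06 / 119828 = 20.99 → 21 coils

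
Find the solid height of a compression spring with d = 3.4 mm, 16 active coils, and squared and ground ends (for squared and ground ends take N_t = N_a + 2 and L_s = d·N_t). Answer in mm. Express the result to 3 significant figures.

squared and ground ends: N_t = N_a + 2 = 16 + 2 = 18
L_s = d·N_t = 3.4 × 18 = 61.2 mm

61.2 mm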